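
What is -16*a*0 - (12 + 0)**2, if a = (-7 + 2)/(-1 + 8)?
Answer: -144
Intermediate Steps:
a = -5/7 ≈ -0.71429
-16*a*0 - (12 + 0)**2 = -16*(-5/7)*0 - (12 + 0)**2 = (80/7)*0 - 1*12**2 = 0 - 1*144 = 0 - 144 = -144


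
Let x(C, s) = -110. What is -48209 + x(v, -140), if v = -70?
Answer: -48319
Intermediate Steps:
-48209 + x(v, -140) = -48209 - 110 = -48319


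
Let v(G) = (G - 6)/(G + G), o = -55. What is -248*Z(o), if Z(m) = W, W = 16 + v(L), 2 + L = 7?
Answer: -19716/5 ≈ -3943.2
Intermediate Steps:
L = 5 (L = -2 + 7 = 5)
v(G) = (-6 + G)/(2*G) (v(G) = (-6 + G)/((2*G)) = (-6 + G)*(1/(2*G)) = (-6 + G)/(2*G))
W = 159/10 (W = 16 + (1/2)*(-6 + 5)/5 = 16 + (1/2)*(1/5)*(-1) = 16 - 1/10 = 159/10 ≈ 15.900)
Z(m) = 159/10
-248*Z(o) = -248*159/10 = -19716/5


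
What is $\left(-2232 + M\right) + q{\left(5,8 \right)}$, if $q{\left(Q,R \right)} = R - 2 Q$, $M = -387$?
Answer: $-2621$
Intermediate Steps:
$\left(-2232 + M\right) + q{\left(5,8 \right)} = \left(-2232 - 387\right) + \left(8 - 10\right) = -2619 + \left(8 - 10\right) = -2619 - 2 = -2621$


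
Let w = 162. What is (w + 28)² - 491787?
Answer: -455687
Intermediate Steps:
(w + 28)² - 491787 = (162 + 28)² - 491787 = 190² - 491787 = 36100 - 491787 = -455687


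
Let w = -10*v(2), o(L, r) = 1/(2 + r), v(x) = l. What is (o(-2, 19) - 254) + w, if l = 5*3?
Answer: -8483/21 ≈ -403.95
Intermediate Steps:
l = 15
v(x) = 15
w = -150 (w = -10*15 = -150)
(o(-2, 19) - 254) + w = (1/(2 + 19) - 254) - 150 = (1/21 - 254) - 150 = -5333/21 - 150 = -8483/21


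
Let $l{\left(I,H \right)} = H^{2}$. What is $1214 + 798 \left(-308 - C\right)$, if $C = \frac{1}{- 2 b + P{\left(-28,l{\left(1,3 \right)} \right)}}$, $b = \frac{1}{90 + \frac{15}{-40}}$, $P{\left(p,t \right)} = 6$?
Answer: $- \frac{524399593}{2143} \approx -2.447 \cdot 10^{5}$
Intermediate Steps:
$b = \frac{8}{717}$ ($b = \frac{1}{90 + 15 \left(- \frac{1}{40}\right)} = \frac{1}{90 - \frac{3}{8}} = \frac{1}{\frac{717}{8}} = \frac{8}{717} \approx 0.011158$)
$C = \frac{717}{4286}$ ($C = \frac{1}{\left(-2\right) \frac{8}{717} + 6} = \frac{1}{- \frac{16}{717} + 6} = \frac{1}{\frac{4286}{717}} = \frac{717}{4286} \approx 0.16729$)
$1214 + 798 \left(-308 - C\right) = 1214 + 798 \left(-308 - \frac{717}{4286}\right) = 1214 + 798 \left(- \frac{1320805}{4286}\right) = 1214 - \frac{527001195}{2143} = - \frac{524399593}{2143}$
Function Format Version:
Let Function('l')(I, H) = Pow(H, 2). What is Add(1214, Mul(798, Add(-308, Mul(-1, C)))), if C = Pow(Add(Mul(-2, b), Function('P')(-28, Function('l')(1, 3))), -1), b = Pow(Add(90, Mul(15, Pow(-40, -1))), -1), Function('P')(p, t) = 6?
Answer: Rational(-524399593, 2143) ≈ -2.4470e+5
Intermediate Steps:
b = Rational(8, 717) (b = Pow(Add(90, Mul(15, Rational(-1, 40))), -1) = Pow(Add(90, Rational(-3, 8)), -1) = Pow(Rational(717, 8), -1) = Rational(8, 717) ≈ 0.011158)
C = Rational(717, 4286) (C = Pow(Add(Mul(-2, Rational(8, 717)), 6), -1) = Pow(Add(Rational(-16, 717), 6), -1) = Pow(Rational(4286, 717), -1) = Rational(717, 4286) ≈ 0.16729)
Add(1214, Mul(798, Add(-308, Mul(-1, C)))) = Add(1214, Mul(798, Add(-308, Mul(-1, Rational(717, 4286))))) = Add(1214, Mul(798, Add(-308, Rational(-717, 4286)))) = Add(1214, Mul(798, Rational(-1320805, 4286))) = Add(1214, Rational(-527001195, 2143)) = Rational(-524399593, 2143)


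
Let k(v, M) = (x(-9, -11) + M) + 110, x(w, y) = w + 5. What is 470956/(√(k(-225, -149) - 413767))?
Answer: -235478*I*√413810/206905 ≈ -732.12*I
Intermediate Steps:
x(w, y) = 5 + w
k(v, M) = 106 + M (k(v, M) = ((5 - 9) + M) + 110 = (-4 + M) + 110 = 106 + M)
470956/(√(k(-225, -149) - 413767)) = 470956/(√((106 - 149) - 413767)) = 470956/(√(-43 - 413767)) = 470956/(√(-413810)) = 470956/((I*√413810)) = 470956*(-I*√413810/413810) = -235478*I*√413810/206905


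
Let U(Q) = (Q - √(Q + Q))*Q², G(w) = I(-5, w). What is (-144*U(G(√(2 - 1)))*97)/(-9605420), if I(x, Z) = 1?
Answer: 3492/2401355 - 3492*√2/2401355 ≈ -0.00060234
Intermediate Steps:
G(w) = 1
U(Q) = Q²*(Q - √2*√Q) (U(Q) = (Q - √(2*Q))*Q² = (Q - √2*√Q)*Q² = Q²*(Q - √2*√Q))
(-144*U(G(√(2 - 1)))*97)/(-9605420) = (-144*(1³ - √2*1^(5/2))*97)/(-9605420) = (-144*(1 - 1*√2*1)*97)*(-1/9605420) = (-144*(1 - √2)*97)*(-1/9605420) = ((-144 + 144*√2)*97)*(-1/9605420) = (-13968 + 13968*√2)*(-1/9605420) = 3492/2401355 - 3492*√2/2401355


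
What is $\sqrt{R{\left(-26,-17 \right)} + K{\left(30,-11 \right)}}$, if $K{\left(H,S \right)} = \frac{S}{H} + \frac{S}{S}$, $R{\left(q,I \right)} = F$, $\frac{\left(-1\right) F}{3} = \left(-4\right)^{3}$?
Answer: $\frac{\sqrt{173370}}{30} \approx 13.879$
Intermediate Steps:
$F = 192$ ($F = - 3 \left(-4\right)^{3} = \left(-3\right) \left(-64\right) = 192$)
$R{\left(q,I \right)} = 192$
$K{\left(H,S \right)} = 1 + \frac{S}{H}$ ($K{\left(H,S \right)} = \frac{S}{H} + 1 = 1 + \frac{S}{H}$)
$\sqrt{R{\left(-26,-17 \right)} + K{\left(30,-11 \right)}} = \sqrt{192 + \frac{30 - 11}{30}} = \sqrt{192 + \frac{1}{30} \cdot 19} = \sqrt{192 + \frac{19}{30}} = \sqrt{\frac{5779}{30}} = \frac{\sqrt{173370}}{30}$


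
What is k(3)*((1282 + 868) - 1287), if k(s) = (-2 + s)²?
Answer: 863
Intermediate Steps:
k(3)*((1282 + 868) - 1287) = (-2 + 3)²*((1282 + 868) - 1287) = 1²*(2150 - 1287) = 1*863 = 863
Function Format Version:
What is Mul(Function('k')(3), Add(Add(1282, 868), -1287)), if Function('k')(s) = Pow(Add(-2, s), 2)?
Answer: 863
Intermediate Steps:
Mul(Function('k')(3), Add(Add(1282, 868), -1287)) = Mul(Pow(Add(-2, 3), 2), Add(Add(1282, 868), -1287)) = Mul(Pow(1, 2), Add(2150, -1287)) = Mul(1, 863) = 863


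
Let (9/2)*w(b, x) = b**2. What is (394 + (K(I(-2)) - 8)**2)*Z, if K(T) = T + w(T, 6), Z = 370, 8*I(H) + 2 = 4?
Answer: 435257825/2592 ≈ 1.6792e+5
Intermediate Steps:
I(H) = 1/4 (I(H) = -1/4 + (1/8)*4 = -1/4 + 1/2 = 1/4)
w(b, x) = 2*b**2/9
K(T) = T + 2*T**2/9
(394 + (K(I(-2)) - 8)**2)*Z = (394 + ((1/9)*(1/4)*(9 + 2*(1/4)) - 8)**2)*370 = (394 + ((1/9)*(1/4)*(9 + 1/2) - 8)**2)*370 = (394 + ((1/9)*(1/4)*(19/2) - 8)**2)*370 = (394 + (19/72 - 8)**2)*370 = (394 + (-557/72)**2)*370 = (394 + 310249/5184)*370 = (2352745/5184)*370 = 435257825/2592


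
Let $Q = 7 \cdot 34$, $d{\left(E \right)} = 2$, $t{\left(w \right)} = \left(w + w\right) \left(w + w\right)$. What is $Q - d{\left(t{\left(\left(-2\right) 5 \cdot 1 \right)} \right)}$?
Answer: $236$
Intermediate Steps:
$t{\left(w \right)} = 4 w^{2}$ ($t{\left(w \right)} = 2 w 2 w = 4 w^{2}$)
$Q = 238$
$Q - d{\left(t{\left(\left(-2\right) 5 \cdot 1 \right)} \right)} = 238 - 2 = 236$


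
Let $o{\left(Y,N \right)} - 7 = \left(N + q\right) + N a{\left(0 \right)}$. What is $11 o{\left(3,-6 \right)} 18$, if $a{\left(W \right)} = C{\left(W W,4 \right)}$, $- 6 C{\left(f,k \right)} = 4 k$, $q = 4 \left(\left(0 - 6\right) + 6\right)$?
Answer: $3366$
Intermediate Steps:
$q = 0$ ($q = 4 \left(\left(0 - 6\right) + 6\right) = 4 \left(-6 + 6\right) = 4 \cdot 0 = 0$)
$C{\left(f,k \right)} = - \frac{2 k}{3}$ ($C{\left(f,k \right)} = - \frac{4 k}{6} = - \frac{2 k}{3}$)
$a{\left(W \right)} = - \frac{8}{3}$ ($a{\left(W \right)} = \left(- \frac{2}{3}\right) 4 = - \frac{8}{3}$)
$o{\left(Y,N \right)} = 7 - \frac{5 N}{3}$ ($o{\left(Y,N \right)} = 7 + \left(\left(N + 0\right) + N \left(- \frac{8}{3}\right)\right) = 7 + \left(N - \frac{8 N}{3}\right) = 7 - \frac{5 N}{3}$)
$11 o{\left(3,-6 \right)} 18 = 11 \left(7 - -10\right) 18 = 11 \left(7 + 10\right) 18 = 11 \cdot 17 \cdot 18 = 187 \cdot 18 = 3366$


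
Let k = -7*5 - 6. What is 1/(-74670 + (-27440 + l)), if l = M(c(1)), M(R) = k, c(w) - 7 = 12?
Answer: -1/102151 ≈ -9.7894e-6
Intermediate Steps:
k = -41 (k = -35 - 6 = -41)
c(w) = 19 (c(w) = 7 + 12 = 19)
M(R) = -41
l = -41
1/(-74670 + (-27440 + l)) = 1/(-74670 + (-27440 - 41)) = 1/(-74670 - 27481) = 1/(-102151) = -1/102151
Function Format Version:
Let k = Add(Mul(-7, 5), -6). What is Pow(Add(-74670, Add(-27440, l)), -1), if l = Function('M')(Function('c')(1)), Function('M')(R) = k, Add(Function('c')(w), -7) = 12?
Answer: Rational(-1, 102151) ≈ -9.7894e-6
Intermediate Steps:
k = -41 (k = Add(-35, -6) = -41)
Function('c')(w) = 19 (Function('c')(w) = Add(7, 12) = 19)
Function('M')(R) = -41
l = -41
Pow(Add(-74670, Add(-27440, l)), -1) = Pow(Add(-74670, Add(-27440, -41)), -1) = Pow(Add(-74670, -27481), -1) = Pow(-102151, -1) = Rational(-1, 102151)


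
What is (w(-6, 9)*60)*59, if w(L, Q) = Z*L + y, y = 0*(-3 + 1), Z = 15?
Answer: -318600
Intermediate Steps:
y = 0 (y = 0*(-2) = 0)
w(L, Q) = 15*L (w(L, Q) = 15*L + 0 = 15*L)
(w(-6, 9)*60)*59 = ((15*(-6))*60)*59 = -90*60*59 = -5400*59 = -318600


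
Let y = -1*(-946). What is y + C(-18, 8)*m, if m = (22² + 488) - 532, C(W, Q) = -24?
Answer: -9614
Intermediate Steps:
m = 440 (m = (484 + 488) - 532 = 972 - 532 = 440)
y = 946
y + C(-18, 8)*m = 946 - 24*440 = 946 - 10560 = -9614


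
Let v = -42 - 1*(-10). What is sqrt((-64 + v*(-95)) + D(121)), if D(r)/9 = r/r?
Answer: sqrt(2985) ≈ 54.635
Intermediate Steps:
v = -32 (v = -42 + 10 = -32)
D(r) = 9 (D(r) = 9*(r/r) = 9*1 = 9)
sqrt((-64 + v*(-95)) + D(121)) = sqrt((-64 - 32*(-95)) + 9) = sqrt((-64 + 3040) + 9) = sqrt(2976 + 9) = sqrt(2985)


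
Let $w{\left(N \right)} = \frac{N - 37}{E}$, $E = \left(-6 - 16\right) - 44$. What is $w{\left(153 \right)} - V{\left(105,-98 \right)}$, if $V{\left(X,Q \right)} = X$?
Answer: $- \frac{3523}{33} \approx -106.76$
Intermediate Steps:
$E = -66$ ($E = \left(-6 - 16\right) - 44 = -22 - 44 = -66$)
$w{\left(N \right)} = \frac{37}{66} - \frac{N}{66}$ ($w{\left(N \right)} = \frac{N - 37}{-66} = \left(N - 37\right) \left(- \frac{1}{66}\right) = \left(-37 + N\right) \left(- \frac{1}{66}\right) = \frac{37}{66} - \frac{N}{66}$)
$w{\left(153 \right)} - V{\left(105,-98 \right)} = \left(\frac{37}{66} - \frac{51}{22}\right) - 105 = - \frac{58}{33} - 105 = - \frac{3523}{33}$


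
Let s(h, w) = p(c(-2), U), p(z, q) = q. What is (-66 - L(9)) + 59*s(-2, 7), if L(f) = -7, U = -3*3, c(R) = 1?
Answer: -590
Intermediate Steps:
U = -9
s(h, w) = -9
(-66 - L(9)) + 59*s(-2, 7) = (-66 - 1*(-7)) + 59*(-9) = (-66 + 7) - 531 = -59 - 531 = -590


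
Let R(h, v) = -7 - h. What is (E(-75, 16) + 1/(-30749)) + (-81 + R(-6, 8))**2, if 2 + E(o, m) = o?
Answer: 204388602/30749 ≈ 6647.0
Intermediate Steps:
E(o, m) = -2 + o
(E(-75, 16) + 1/(-30749)) + (-81 + R(-6, 8))**2 = ((-2 - 75) + 1/(-30749)) + (-81 + (-7 - 1*(-6)))**2 = (-77 - 1/30749) + (-81 + (-7 + 6))**2 = -2367674/30749 + (-81 - 1)**2 = -2367674/30749 + (-82)**2 = -2367674/30749 + 6724 = 204388602/30749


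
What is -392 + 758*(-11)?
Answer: -8730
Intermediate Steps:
-392 + 758*(-11) = -392 - 8338 = -8730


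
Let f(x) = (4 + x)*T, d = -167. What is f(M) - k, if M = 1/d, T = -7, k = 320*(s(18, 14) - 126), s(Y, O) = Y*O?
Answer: -6738109/167 ≈ -40348.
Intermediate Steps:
s(Y, O) = O*Y
k = 40320 (k = 320*(14*18 - 126) = 320*(252 - 126) = 320*126 = 40320)
M = -1/167 (M = 1/(-167) = -1/167 ≈ -0.0059880)
f(x) = -28 - 7*x (f(x) = (4 + x)*(-7) = -28 - 7*x)
f(M) - k = (-28 - 7*(-1/167)) - 1*40320 = (-28 + 7/167) - 40320 = -4669/167 - 40320 = -6738109/167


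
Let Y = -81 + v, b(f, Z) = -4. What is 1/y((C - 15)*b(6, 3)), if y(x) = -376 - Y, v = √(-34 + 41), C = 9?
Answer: -295/87018 + √7/87018 ≈ -0.0033597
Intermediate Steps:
v = √7 ≈ 2.6458
Y = -81 + √7 ≈ -78.354
y(x) = -295 - √7 (y(x) = -376 - (-81 + √7) = -376 + (81 - √7) = -295 - √7)
1/y((C - 15)*b(6, 3)) = 1/(-295 - √7)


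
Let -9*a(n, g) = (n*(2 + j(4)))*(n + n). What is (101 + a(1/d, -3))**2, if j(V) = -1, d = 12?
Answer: 4283309809/419904 ≈ 10201.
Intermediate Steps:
a(n, g) = -2*n**2/9 (a(n, g) = -n*(2 - 1)*(n + n)/9 = -n*1*2*n/9 = -n*2*n/9 = -2*n**2/9)
(101 + a(1/d, -3))**2 = (101 - 2*(1/12)**2/9)**2 = (101 - 2/9*1/144)**2 = (101 - 1/648)**2 = (65447/648)**2 = 4283309809/419904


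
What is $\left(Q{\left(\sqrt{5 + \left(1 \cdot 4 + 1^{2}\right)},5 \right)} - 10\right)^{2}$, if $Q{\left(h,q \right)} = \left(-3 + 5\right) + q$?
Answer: $9$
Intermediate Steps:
$Q{\left(h,q \right)} = 2 + q$
$\left(Q{\left(\sqrt{5 + \left(1 \cdot 4 + 1^{2}\right)},5 \right)} - 10\right)^{2} = \left(\left(2 + 5\right) - 10\right)^{2} = \left(7 - 10\right)^{2} = \left(-3\right)^{2} = 9$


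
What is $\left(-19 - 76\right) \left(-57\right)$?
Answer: $5415$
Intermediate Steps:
$\left(-19 - 76\right) \left(-57\right) = \left(-95\right) \left(-57\right) = 5415$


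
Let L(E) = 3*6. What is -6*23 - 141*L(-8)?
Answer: -2676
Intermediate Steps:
L(E) = 18
-6*23 - 141*L(-8) = -6*23 - 141*18 = -138 - 2538 = -2676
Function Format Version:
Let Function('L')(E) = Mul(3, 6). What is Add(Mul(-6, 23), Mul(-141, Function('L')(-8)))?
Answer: -2676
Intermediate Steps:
Function('L')(E) = 18
Add(Mul(-6, 23), Mul(-141, Function('L')(-8))) = Add(Mul(-6, 23), Mul(-141, 18)) = Add(-138, -2538) = -2676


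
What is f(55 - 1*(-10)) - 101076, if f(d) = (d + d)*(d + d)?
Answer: -84176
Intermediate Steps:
f(d) = 4*d² (f(d) = (2*d)*(2*d) = 4*d²)
f(55 - 1*(-10)) - 101076 = 4*(55 - 1*(-10))² - 101076 = 4*(55 + 10)² - 101076 = 4*65² - 101076 = 4*4225 - 101076 = 16900 - 101076 = -84176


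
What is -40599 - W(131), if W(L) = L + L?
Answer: -40861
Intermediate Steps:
W(L) = 2*L
-40599 - W(131) = -40599 - 2*131 = -40599 - 1*262 = -40599 - 262 = -40861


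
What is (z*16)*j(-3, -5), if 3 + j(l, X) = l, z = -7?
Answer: 672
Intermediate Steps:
j(l, X) = -3 + l
(z*16)*j(-3, -5) = (-7*16)*(-3 - 3) = -112*(-6) = 672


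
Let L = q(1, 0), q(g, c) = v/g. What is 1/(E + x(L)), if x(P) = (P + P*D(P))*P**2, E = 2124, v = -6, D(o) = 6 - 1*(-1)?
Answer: 1/396 ≈ 0.0025253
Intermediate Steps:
D(o) = 7 (D(o) = 6 + 1 = 7)
q(g, c) = -6/g
L = -6 (L = -6/1 = -6*1 = -6)
x(P) = 8*P**3 (x(P) = (P + P*7)*P**2 = (P + 7*P)*P**2 = (8*P)*P**2 = 8*P**3)
1/(E + x(L)) = 1/(2124 + 8*(-6)**3) = 1/(2124 + 8*(-216)) = 1/(2124 - 1728) = 1/396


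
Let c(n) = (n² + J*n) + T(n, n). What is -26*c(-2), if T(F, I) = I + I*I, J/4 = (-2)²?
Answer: 676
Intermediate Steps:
J = 16 (J = 4*(-2)² = 4*4 = 16)
T(F, I) = I + I²
c(n) = n² + 16*n + n*(1 + n) (c(n) = (n² + 16*n) + n*(1 + n) = n² + 16*n + n*(1 + n))
-26*c(-2) = -(-52)*(17 + 2*(-2)) = -(-52)*(17 - 4) = -(-52)*13 = -26*(-26) = 676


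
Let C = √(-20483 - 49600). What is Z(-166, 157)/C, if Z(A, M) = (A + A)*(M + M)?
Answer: 104248*I*√7787/23361 ≈ 393.79*I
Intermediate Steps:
Z(A, M) = 4*A*M (Z(A, M) = (2*A)*(2*M) = 4*A*M)
C = 3*I*√7787 (C = √(-70083) = 3*I*√7787 ≈ 264.73*I)
Z(-166, 157)/C = (4*(-166)*157)/((3*I*√7787)) = -(-104248)*I*√7787/23361 = 104248*I*√7787/23361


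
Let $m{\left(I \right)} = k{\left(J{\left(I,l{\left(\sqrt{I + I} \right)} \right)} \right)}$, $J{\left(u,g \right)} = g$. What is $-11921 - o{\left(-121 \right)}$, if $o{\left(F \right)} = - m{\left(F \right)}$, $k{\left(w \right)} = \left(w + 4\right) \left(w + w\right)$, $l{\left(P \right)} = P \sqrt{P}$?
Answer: $-11921 + \left(-2\right)^{\frac{3}{4}} \sqrt{11} \left(88 + 242 \cdot 2^{\frac{3}{4}} \sqrt{11} i^{\frac{3}{2}}\right) \approx -12268.0 - 7182.2 i$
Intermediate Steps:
$l{\left(P \right)} = P^{\frac{3}{2}}$
$k{\left(w \right)} = 2 w \left(4 + w\right)$ ($k{\left(w \right)} = \left(4 + w\right) 2 w = 2 w \left(4 + w\right)$)
$m{\left(I \right)} = 2 \cdot 2^{\frac{3}{4}} I^{\frac{3}{4}} \left(4 + 2^{\frac{3}{4}} I^{\frac{3}{4}}\right)$ ($m{\left(I \right)} = 2 \left(\sqrt{I + I}\right)^{\frac{3}{2}} \left(4 + \left(\sqrt{I + I}\right)^{\frac{3}{2}}\right) = 2 \left(\sqrt{2 I}\right)^{\frac{3}{2}} \left(4 + \left(\sqrt{2 I}\right)^{\frac{3}{2}}\right) = 2 \left(\sqrt{2} \sqrt{I}\right)^{\frac{3}{2}} \left(4 + \left(\sqrt{2} \sqrt{I}\right)^{\frac{3}{2}}\right) = 2 \cdot 2^{\frac{3}{4}} I^{\frac{3}{4}} \left(4 + 2^{\frac{3}{4}} I^{\frac{3}{4}}\right)$)
$o{\left(F \right)} = - 2 \cdot 2^{\frac{3}{4}} F^{\frac{3}{4}} \left(4 + 2^{\frac{3}{4}} F^{\frac{3}{4}}\right)$
$-11921 - o{\left(-121 \right)} = -11921 - 2 \cdot 2^{\frac{3}{4}} \left(-121\right)^{\frac{3}{4}} \left(-4 - 2^{\frac{3}{4}} \left(-121\right)^{\frac{3}{4}}\right) = -11921 - 2 \cdot 2^{\frac{3}{4}} \cdot 11 \left(-1\right)^{\frac{3}{4}} \sqrt{11} \left(-4 - 2^{\frac{3}{4}} \cdot 11 \left(-1\right)^{\frac{3}{4}} \sqrt{11}\right) = -11921 - 2 \cdot 2^{\frac{3}{4}} \cdot 11 \left(-1\right)^{\frac{3}{4}} \sqrt{11} \left(-4 - 11 \left(-2\right)^{\frac{3}{4}} \sqrt{11}\right) = -11921 - 22 \left(-2\right)^{\frac{3}{4}} \sqrt{11} \left(-4 - 11 \left(-2\right)^{\frac{3}{4}} \sqrt{11}\right)$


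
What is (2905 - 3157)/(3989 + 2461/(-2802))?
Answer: -706104/11174717 ≈ -0.063188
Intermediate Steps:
(2905 - 3157)/(3989 + 2461/(-2802)) = -252/(3989 + 2461*(-1/2802)) = -252/(3989 - 2461/2802) = -252/11174717/2802 = -252*2802/11174717 = -706104/11174717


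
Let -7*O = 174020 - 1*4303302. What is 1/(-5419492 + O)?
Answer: -7/33807162 ≈ -2.0706e-7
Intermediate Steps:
O = 4129282/7 (O = -(174020 - 1*4303302)/7 = -(174020 - 4303302)/7 = -1/7*(-4129282) = 4129282/7 ≈ 5.8990e+5)
1/(-5419492 + O) = 1/(-5419492 + 4129282/7) = 1/(-33807162/7) = -7/33807162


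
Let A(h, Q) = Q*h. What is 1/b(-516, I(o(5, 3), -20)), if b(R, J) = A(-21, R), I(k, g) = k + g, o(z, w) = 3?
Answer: 1/10836 ≈ 9.2285e-5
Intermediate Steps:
I(k, g) = g + k
b(R, J) = -21*R (b(R, J) = R*(-21) = -21*R)
1/b(-516, I(o(5, 3), -20)) = 1/(-21*(-516)) = 1/10836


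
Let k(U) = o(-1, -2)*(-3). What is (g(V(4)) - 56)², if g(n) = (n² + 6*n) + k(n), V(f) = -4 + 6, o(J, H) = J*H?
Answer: 2116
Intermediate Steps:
o(J, H) = H*J
V(f) = 2
k(U) = -6 (k(U) = -2*(-1)*(-3) = 2*(-3) = -6)
g(n) = -6 + n² + 6*n (g(n) = (n² + 6*n) - 6 = -6 + n² + 6*n)
(g(V(4)) - 56)² = ((-6 + 2² + 6*2) - 56)² = ((-6 + 4 + 12) - 56)² = (10 - 56)² = (-46)² = 2116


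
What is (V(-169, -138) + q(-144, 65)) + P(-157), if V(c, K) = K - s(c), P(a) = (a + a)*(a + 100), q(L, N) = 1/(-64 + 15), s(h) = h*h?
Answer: -529250/49 ≈ -10801.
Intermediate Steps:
s(h) = h**2
q(L, N) = -1/49 (q(L, N) = 1/(-49) = -1/49)
P(a) = 2*a*(100 + a) (P(a) = (2*a)*(100 + a) = 2*a*(100 + a))
V(c, K) = K - c**2
(V(-169, -138) + q(-144, 65)) + P(-157) = ((-138 - 1*(-169)**2) - 1/49) + 2*(-157)*(100 - 157) = ((-138 - 1*28561) - 1/49) + 2*(-157)*(-57) = ((-138 - 28561) - 1/49) + 17898 = (-28699 - 1/49) + 17898 = -1406252/49 + 17898 = -529250/49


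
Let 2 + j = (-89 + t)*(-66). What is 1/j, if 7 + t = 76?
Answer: 1/1318 ≈ 0.00075873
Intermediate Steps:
t = 69 (t = -7 + 76 = 69)
j = 1318 (j = -2 + (-89 + 69)*(-66) = -2 - 20*(-66) = -2 + 1320 = 1318)
1/j = 1/1318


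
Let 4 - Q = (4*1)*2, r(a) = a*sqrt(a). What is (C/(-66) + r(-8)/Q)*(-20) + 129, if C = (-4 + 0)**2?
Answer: 4417/33 - 80*I*sqrt(2) ≈ 133.85 - 113.14*I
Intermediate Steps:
C = 16 (C = (-4)**2 = 16)
r(a) = a**(3/2)
Q = -4 (Q = 4 - 4*1*2 = 4 - 4*2 = 4 - 1*8 = 4 - 8 = -4)
(C/(-66) + r(-8)/Q)*(-20) + 129 = (16/(-66) + (-8)**(3/2)/(-4))*(-20) + 129 = (16*(-1/66) - 16*I*sqrt(2)*(-1/4))*(-20) + 129 = (-8/33 + 4*I*sqrt(2))*(-20) + 129 = (160/33 - 80*I*sqrt(2)) + 129 = 4417/33 - 80*I*sqrt(2)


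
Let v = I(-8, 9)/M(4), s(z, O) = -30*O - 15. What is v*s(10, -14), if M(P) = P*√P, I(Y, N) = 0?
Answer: 0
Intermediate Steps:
M(P) = P^(3/2)
s(z, O) = -15 - 30*O
v = 0 (v = 0/(4^(3/2)) = 0/8 = 0*(⅛) = 0)
v*s(10, -14) = 0*(-15 - 30*(-14)) = 0*(-15 + 420) = 0*405 = 0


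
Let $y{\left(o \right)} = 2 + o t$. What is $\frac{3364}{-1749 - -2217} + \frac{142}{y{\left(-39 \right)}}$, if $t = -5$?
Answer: $\frac{182291}{23049} \approx 7.9088$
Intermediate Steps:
$y{\left(o \right)} = 2 - 5 o$ ($y{\left(o \right)} = 2 + o \left(-5\right) = 2 - 5 o$)
$\frac{3364}{-1749 - -2217} + \frac{142}{y{\left(-39 \right)}} = \frac{3364}{-1749 - -2217} + \frac{142}{2 - -195} = \frac{3364}{-1749 + 2217} + \frac{142}{2 + 195} = \frac{3364}{468} + \frac{142}{197} = 3364 \cdot \frac{1}{468} + 142 \cdot \frac{1}{197} = \frac{841}{117} + \frac{142}{197} = \frac{182291}{23049}$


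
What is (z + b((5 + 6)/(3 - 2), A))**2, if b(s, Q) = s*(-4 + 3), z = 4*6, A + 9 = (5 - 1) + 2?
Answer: 169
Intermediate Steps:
A = -3 (A = -9 + ((5 - 1) + 2) = -9 + (4 + 2) = -9 + 6 = -3)
z = 24
b(s, Q) = -s (b(s, Q) = s*(-1) = -s)
(z + b((5 + 6)/(3 - 2), A))**2 = (24 - (5 + 6)/(3 - 2))**2 = (24 - 11/1)**2 = (24 - 11)**2 = 13**2 = 169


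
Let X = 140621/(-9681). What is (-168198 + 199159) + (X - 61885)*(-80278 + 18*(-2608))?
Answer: 76237994941373/9681 ≈ 7.8750e+9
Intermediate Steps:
X = -140621/9681 (X = 140621*(-1/9681) = -140621/9681 ≈ -14.525)
(-168198 + 199159) + (X - 61885)*(-80278 + 18*(-2608)) = (-168198 + 199159) + (-140621/9681 - 61885)*(-80278 + 18*(-2608)) = 30961 - 599249306*(-80278 - 46944)/9681 = 30961 - 599249306/9681*(-127222) = 30961 + 76237695207932/9681 = 76237994941373/9681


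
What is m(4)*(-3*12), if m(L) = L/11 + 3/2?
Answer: -738/11 ≈ -67.091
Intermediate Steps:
m(L) = 3/2 + L/11 (m(L) = L*(1/11) + 3*(½) = L/11 + 3/2 = 3/2 + L/11)
m(4)*(-3*12) = (3/2 + (1/11)*4)*(-3*12) = (3/2 + 4/11)*(-36) = (41/22)*(-36) = -738/11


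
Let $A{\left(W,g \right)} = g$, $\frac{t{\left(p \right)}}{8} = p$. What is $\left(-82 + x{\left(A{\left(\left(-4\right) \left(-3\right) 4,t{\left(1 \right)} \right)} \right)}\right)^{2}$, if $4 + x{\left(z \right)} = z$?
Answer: $6084$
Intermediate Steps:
$t{\left(p \right)} = 8 p$
$x{\left(z \right)} = -4 + z$
$\left(-82 + x{\left(A{\left(\left(-4\right) \left(-3\right) 4,t{\left(1 \right)} \right)} \right)}\right)^{2} = \left(-82 + \left(-4 + 8 \cdot 1\right)\right)^{2} = \left(-82 + \left(-4 + 8\right)\right)^{2} = \left(-82 + 4\right)^{2} = \left(-78\right)^{2} = 6084$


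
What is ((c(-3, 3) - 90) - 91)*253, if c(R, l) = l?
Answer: -45034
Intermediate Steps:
((c(-3, 3) - 90) - 91)*253 = ((3 - 90) - 91)*253 = (-87 - 91)*253 = -178*253 = -45034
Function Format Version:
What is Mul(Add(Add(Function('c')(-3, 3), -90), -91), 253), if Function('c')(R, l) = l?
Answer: -45034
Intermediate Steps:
Mul(Add(Add(Function('c')(-3, 3), -90), -91), 253) = Mul(Add(Add(3, -90), -91), 253) = Mul(Add(-87, -91), 253) = Mul(-178, 253) = -45034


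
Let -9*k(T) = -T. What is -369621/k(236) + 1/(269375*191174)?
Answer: -85655502276395507/6076704557500 ≈ -14096.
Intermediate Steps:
k(T) = T/9 (k(T) = -(-1)*T/9 = T/9)
-369621/k(236) + 1/(269375*191174) = -369621/((⅑)*236) + 1/(269375*191174) = -369621/236/9 + (1/269375)*(1/191174) = -369621*9/236 + 1/51497496250 = -3326589/236 + 1/51497496250 = -85655502276395507/6076704557500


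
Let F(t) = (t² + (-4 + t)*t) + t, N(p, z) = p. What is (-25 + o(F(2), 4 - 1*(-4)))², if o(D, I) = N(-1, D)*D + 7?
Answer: 400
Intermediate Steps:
F(t) = t + t² + t*(-4 + t) (F(t) = (t² + t*(-4 + t)) + t = t + t² + t*(-4 + t))
o(D, I) = 7 - D (o(D, I) = -D + 7 = 7 - D)
(-25 + o(F(2), 4 - 1*(-4)))² = (-25 + (7 - 2*(-3 + 2*2)))² = (-25 + (7 - 2*(-3 + 4)))² = (-25 + (7 - 2))² = (-25 + 5)² = (-20)² = 400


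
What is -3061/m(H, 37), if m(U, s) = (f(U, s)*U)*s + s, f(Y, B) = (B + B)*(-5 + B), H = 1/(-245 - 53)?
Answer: 456089/38295 ≈ 11.910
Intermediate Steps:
H = -1/298 (H = 1/(-298) = -1/298 ≈ -0.0033557)
f(Y, B) = 2*B*(-5 + B) (f(Y, B) = (2*B)*(-5 + B) = 2*B*(-5 + B))
m(U, s) = s + 2*U*s**2*(-5 + s) (m(U, s) = ((2*s*(-5 + s))*U)*s + s = (2*U*s*(-5 + s))*s + s = 2*U*s**2*(-5 + s) + s = s + 2*U*s**2*(-5 + s))
-3061/m(H, 37) = -3061*1/(37*(1 + 2*(-1/298)*37*(-5 + 37))) = -3061*1/(37*(1 + 2*(-1/298)*37*32)) = -3061*1/(37*(1 - 1184/149)) = -3061/(37*(-1035/149)) = -3061/(-38295/149) = -3061*(-149/38295) = 456089/38295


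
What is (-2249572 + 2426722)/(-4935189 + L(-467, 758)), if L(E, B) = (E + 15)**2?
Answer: -35430/946177 ≈ -0.037445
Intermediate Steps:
L(E, B) = (15 + E)**2
(-2249572 + 2426722)/(-4935189 + L(-467, 758)) = (-2249572 + 2426722)/(-4935189 + (15 - 467)**2) = 177150/(-4935189 + (-452)**2) = 177150/(-4935189 + 204304) = 177150/(-4730885) = 177150*(-1/4730885) = -35430/946177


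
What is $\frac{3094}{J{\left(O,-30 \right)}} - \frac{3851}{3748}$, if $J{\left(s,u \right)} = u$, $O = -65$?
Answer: $- \frac{5855921}{56220} \approx -104.16$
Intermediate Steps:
$\frac{3094}{J{\left(O,-30 \right)}} - \frac{3851}{3748} = \frac{3094}{-30} - \frac{3851}{3748} = 3094 \left(- \frac{1}{30}\right) - \frac{3851}{3748} = - \frac{1547}{15} - \frac{3851}{3748} = - \frac{5855921}{56220}$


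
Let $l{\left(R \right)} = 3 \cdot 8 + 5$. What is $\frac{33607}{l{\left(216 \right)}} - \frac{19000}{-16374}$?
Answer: $\frac{275416009}{237423} \approx 1160.0$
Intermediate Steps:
$l{\left(R \right)} = 29$ ($l{\left(R \right)} = 24 + 5 = 29$)
$\frac{33607}{l{\left(216 \right)}} - \frac{19000}{-16374} = \frac{33607}{29} - \frac{19000}{-16374} = 33607 \cdot \frac{1}{29} - - \frac{9500}{8187} = \frac{33607}{29} + \frac{9500}{8187} = \frac{275416009}{237423}$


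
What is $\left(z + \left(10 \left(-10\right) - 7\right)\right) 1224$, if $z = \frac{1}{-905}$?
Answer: $- \frac{118527264}{905} \approx -1.3097 \cdot 10^{5}$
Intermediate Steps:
$z = - \frac{1}{905} \approx -0.001105$
$\left(z + \left(10 \left(-10\right) - 7\right)\right) 1224 = \left(- \frac{1}{905} + \left(10 \left(-10\right) - 7\right)\right) 1224 = \left(- \frac{1}{905} - 107\right) 1224 = \left(- \frac{96836}{905}\right) 1224 = - \frac{118527264}{905}$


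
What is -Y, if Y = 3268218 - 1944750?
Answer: -1323468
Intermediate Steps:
Y = 1323468
-Y = -1*1323468 = -1323468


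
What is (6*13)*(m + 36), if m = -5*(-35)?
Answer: 16458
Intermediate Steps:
m = 175
(6*13)*(m + 36) = (6*13)*(175 + 36) = 78*211 = 16458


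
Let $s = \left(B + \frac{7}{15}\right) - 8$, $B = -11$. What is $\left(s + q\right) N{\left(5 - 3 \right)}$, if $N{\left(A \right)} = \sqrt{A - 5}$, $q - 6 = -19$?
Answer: $- \frac{473 i \sqrt{3}}{15} \approx - 54.617 i$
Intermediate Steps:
$q = -13$ ($q = 6 - 19 = -13$)
$N{\left(A \right)} = \sqrt{-5 + A}$
$s = - \frac{278}{15}$ ($s = \left(-11 + \frac{7}{15}\right) - 8 = - \frac{158}{15} - 8 = - \frac{278}{15} \approx -18.533$)
$\left(s + q\right) N{\left(5 - 3 \right)} = \left(- \frac{278}{15} - 13\right) \sqrt{-5 + \left(5 - 3\right)} = - \frac{473 \sqrt{-5 + \left(5 - 3\right)}}{15} = - \frac{473 \sqrt{-5 + 2}}{15} = - \frac{473 \sqrt{-3}}{15} = - \frac{473 i \sqrt{3}}{15}$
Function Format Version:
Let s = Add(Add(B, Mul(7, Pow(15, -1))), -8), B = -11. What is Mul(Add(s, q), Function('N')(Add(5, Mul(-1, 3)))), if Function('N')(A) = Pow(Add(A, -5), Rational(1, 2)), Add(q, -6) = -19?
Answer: Mul(Rational(-473, 15), I, Pow(3, Rational(1, 2))) ≈ Mul(-54.617, I)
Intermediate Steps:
q = -13 (q = Add(6, -19) = -13)
Function('N')(A) = Pow(Add(-5, A), Rational(1, 2))
s = Rational(-278, 15) (s = Add(Add(-11, Mul(7, Pow(15, -1))), -8) = Add(Add(-11, Mul(7, Rational(1, 15))), -8) = Add(Add(-11, Rational(7, 15)), -8) = Add(Rational(-158, 15), -8) = Rational(-278, 15) ≈ -18.533)
Mul(Add(s, q), Function('N')(Add(5, Mul(-1, 3)))) = Mul(Add(Rational(-278, 15), -13), Pow(Add(-5, Add(5, Mul(-1, 3))), Rational(1, 2))) = Mul(Rational(-473, 15), Pow(Add(-5, Add(5, -3)), Rational(1, 2))) = Mul(Rational(-473, 15), Pow(Add(-5, 2), Rational(1, 2))) = Mul(Rational(-473, 15), Pow(-3, Rational(1, 2))) = Mul(Rational(-473, 15), Mul(I, Pow(3, Rational(1, 2)))) = Mul(Rational(-473, 15), I, Pow(3, Rational(1, 2)))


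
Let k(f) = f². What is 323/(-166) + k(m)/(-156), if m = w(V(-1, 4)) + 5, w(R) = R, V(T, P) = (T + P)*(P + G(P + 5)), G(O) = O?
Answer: -92941/6474 ≈ -14.356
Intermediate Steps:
V(T, P) = (5 + 2*P)*(P + T) (V(T, P) = (T + P)*(P + (P + 5)) = (P + T)*(P + (5 + P)) = (P + T)*(5 + 2*P) = (5 + 2*P)*(P + T))
m = 44 (m = (4² + 4*(-1) + 4*(5 + 4) - (5 + 4)) + 5 = (16 - 4 + 4*9 - 1*9) + 5 = (16 - 4 + 36 - 9) + 5 = 39 + 5 = 44)
323/(-166) + k(m)/(-156) = 323/(-166) + 44²/(-156) = 323*(-1/166) + 1936*(-1/156) = -323/166 - 484/39 = -92941/6474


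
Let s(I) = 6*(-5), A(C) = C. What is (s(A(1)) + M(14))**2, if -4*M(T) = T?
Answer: 4489/4 ≈ 1122.3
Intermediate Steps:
M(T) = -T/4
s(I) = -30
(s(A(1)) + M(14))**2 = (-30 - 1/4*14)**2 = (-30 - 7/2)**2 = (-67/2)**2 = 4489/4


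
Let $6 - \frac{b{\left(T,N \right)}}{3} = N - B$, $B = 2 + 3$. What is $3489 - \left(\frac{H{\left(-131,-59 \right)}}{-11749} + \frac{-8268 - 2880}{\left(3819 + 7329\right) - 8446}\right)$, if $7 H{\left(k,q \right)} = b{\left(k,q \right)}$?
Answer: $\frac{55446074067}{15872899} \approx 3493.1$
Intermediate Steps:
$B = 5$
$b{\left(T,N \right)} = 33 - 3 N$ ($b{\left(T,N \right)} = 18 - 3 \left(N - 5\right) = 18 - 3 \left(-5 + N\right) = 18 - \left(-15 + 3 N\right) = 33 - 3 N$)
$H{\left(k,q \right)} = \frac{33}{7} - \frac{3 q}{7}$ ($H{\left(k,q \right)} = \frac{33 - 3 q}{7} = \frac{33}{7} - \frac{3 q}{7}$)
$3489 - \left(\frac{H{\left(-131,-59 \right)}}{-11749} + \frac{-8268 - 2880}{\left(3819 + 7329\right) - 8446}\right) = 3489 - \left(\frac{\frac{33}{7} - - \frac{177}{7}}{-11749} + \frac{-8268 - 2880}{\left(3819 + 7329\right) - 8446}\right) = 3489 - \left(\left(\frac{33}{7} + \frac{177}{7}\right) \left(- \frac{1}{11749}\right) + \frac{-8268 - 2880}{11148 - 8446}\right) = 3489 - \left(30 \left(- \frac{1}{11749}\right) - \frac{11148}{2702}\right) = 3489 - \left(- \frac{30}{11749} - \frac{5574}{1351}\right) = 3489 - - \frac{65529456}{15872899} = 3489 + \frac{65529456}{15872899} = \frac{55446074067}{15872899}$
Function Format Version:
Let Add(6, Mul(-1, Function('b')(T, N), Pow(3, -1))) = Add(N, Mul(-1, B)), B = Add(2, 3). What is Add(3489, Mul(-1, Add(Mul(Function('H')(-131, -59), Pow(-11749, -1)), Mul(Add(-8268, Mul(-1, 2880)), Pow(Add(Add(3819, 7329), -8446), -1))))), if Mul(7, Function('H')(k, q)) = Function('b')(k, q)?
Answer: Rational(55446074067, 15872899) ≈ 3493.1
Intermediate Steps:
B = 5
Function('b')(T, N) = Add(33, Mul(-3, N)) (Function('b')(T, N) = Add(18, Mul(-3, Add(N, Mul(-1, 5)))) = Add(18, Mul(-3, Add(N, -5))) = Add(18, Mul(-3, Add(-5, N))) = Add(18, Add(15, Mul(-3, N))) = Add(33, Mul(-3, N)))
Function('H')(k, q) = Add(Rational(33, 7), Mul(Rational(-3, 7), q)) (Function('H')(k, q) = Mul(Rational(1, 7), Add(33, Mul(-3, q))) = Add(Rational(33, 7), Mul(Rational(-3, 7), q)))
Add(3489, Mul(-1, Add(Mul(Function('H')(-131, -59), Pow(-11749, -1)), Mul(Add(-8268, Mul(-1, 2880)), Pow(Add(Add(3819, 7329), -8446), -1))))) = Add(3489, Mul(-1, Add(Mul(Add(Rational(33, 7), Mul(Rational(-3, 7), -59)), Pow(-11749, -1)), Mul(Add(-8268, Mul(-1, 2880)), Pow(Add(Add(3819, 7329), -8446), -1))))) = Add(3489, Mul(-1, Add(Mul(Add(Rational(33, 7), Rational(177, 7)), Rational(-1, 11749)), Mul(Add(-8268, -2880), Pow(Add(11148, -8446), -1))))) = Add(3489, Mul(-1, Add(Mul(30, Rational(-1, 11749)), Mul(-11148, Pow(2702, -1))))) = Add(3489, Mul(-1, Add(Rational(-30, 11749), Mul(-11148, Rational(1, 2702))))) = Add(3489, Mul(-1, Add(Rational(-30, 11749), Rational(-5574, 1351)))) = Add(3489, Mul(-1, Rational(-65529456, 15872899))) = Add(3489, Rational(65529456, 15872899)) = Rational(55446074067, 15872899)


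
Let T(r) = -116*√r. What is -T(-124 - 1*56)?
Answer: 696*I*√5 ≈ 1556.3*I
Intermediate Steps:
-T(-124 - 1*56) = -(-116)*√(-124 - 1*56) = -(-116)*√(-124 - 56) = -(-116)*√(-180) = -(-116)*6*I*√5 = -(-696)*I*√5 = 696*I*√5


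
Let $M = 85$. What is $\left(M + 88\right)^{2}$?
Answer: $29929$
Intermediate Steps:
$\left(M + 88\right)^{2} = \left(85 + 88\right)^{2} = 173^{2} = 29929$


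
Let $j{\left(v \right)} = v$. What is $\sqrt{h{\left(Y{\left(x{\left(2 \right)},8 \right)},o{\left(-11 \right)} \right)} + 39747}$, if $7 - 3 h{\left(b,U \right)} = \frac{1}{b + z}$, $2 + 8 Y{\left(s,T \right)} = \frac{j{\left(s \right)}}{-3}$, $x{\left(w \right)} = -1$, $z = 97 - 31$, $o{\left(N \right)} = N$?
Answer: $\frac{2 \sqrt{222985473654}}{4737} \approx 199.37$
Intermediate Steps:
$z = 66$
$Y{\left(s,T \right)} = - \frac{1}{4} - \frac{s}{24}$ ($Y{\left(s,T \right)} = - \frac{1}{4} + \frac{s \frac{1}{-3}}{8} = - \frac{1}{4} + \frac{s \left(- \frac{1}{3}\right)}{8} = - \frac{1}{4} + \frac{\left(- \frac{1}{3}\right) s}{8} = - \frac{1}{4} - \frac{s}{24}$)
$h{\left(b,U \right)} = \frac{7}{3} - \frac{1}{3 \left(66 + b\right)}$ ($h{\left(b,U \right)} = \frac{7}{3} - \frac{1}{3 \left(b + 66\right)} = \frac{7}{3} - \frac{1}{3 \left(66 + b\right)}$)
$\sqrt{h{\left(Y{\left(x{\left(2 \right)},8 \right)},o{\left(-11 \right)} \right)} + 39747} = \sqrt{\frac{461 + 7 \left(- \frac{1}{4} - - \frac{1}{24}\right)}{3 \left(66 - \frac{5}{24}\right)} + 39747} = \sqrt{\frac{461 + 7 \left(- \frac{1}{4} + \frac{1}{24}\right)}{3 \left(66 + \left(- \frac{1}{4} + \frac{1}{24}\right)\right)} + 39747} = \sqrt{\frac{461 + 7 \left(- \frac{5}{24}\right)}{3 \left(66 - \frac{5}{24}\right)} + 39747} = \sqrt{\frac{461 - \frac{35}{24}}{3 \cdot \frac{1579}{24}} + 39747} = \sqrt{\frac{1}{3} \cdot \frac{24}{1579} \cdot \frac{11029}{24} + 39747} = \sqrt{\frac{11029}{4737} + 39747} = \sqrt{\frac{188292568}{4737}} = \frac{2 \sqrt{222985473654}}{4737}$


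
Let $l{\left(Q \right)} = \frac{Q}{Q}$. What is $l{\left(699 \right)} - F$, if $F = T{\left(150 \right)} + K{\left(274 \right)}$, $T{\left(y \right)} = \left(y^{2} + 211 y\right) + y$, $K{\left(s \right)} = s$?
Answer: $-54573$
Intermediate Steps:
$l{\left(Q \right)} = 1$
$T{\left(y \right)} = y^{2} + 212 y$
$F = 54574$ ($F = 150 \left(212 + 150\right) + 274 = 150 \cdot 362 + 274 = 54300 + 274 = 54574$)
$l{\left(699 \right)} - F = 1 - 54574 = -54573$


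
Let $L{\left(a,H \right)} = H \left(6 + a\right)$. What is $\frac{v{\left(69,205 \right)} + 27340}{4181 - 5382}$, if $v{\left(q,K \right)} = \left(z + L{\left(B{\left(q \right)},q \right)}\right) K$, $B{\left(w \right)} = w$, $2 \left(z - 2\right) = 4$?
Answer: $- \frac{1089035}{1201} \approx -906.77$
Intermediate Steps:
$z = 4$ ($z = 2 + \frac{1}{2} \cdot 4 = 2 + 2 = 4$)
$v{\left(q,K \right)} = K \left(4 + q \left(6 + q\right)\right)$ ($v{\left(q,K \right)} = \left(4 + q \left(6 + q\right)\right) K = K \left(4 + q \left(6 + q\right)\right)$)
$\frac{v{\left(69,205 \right)} + 27340}{4181 - 5382} = \frac{205 \left(4 + 69 \left(6 + 69\right)\right) + 27340}{4181 - 5382} = \frac{205 \left(4 + 69 \cdot 75\right) + 27340}{-1201} = \left(205 \left(4 + 5175\right) + 27340\right) \left(- \frac{1}{1201}\right) = \left(205 \cdot 5179 + 27340\right) \left(- \frac{1}{1201}\right) = \left(1061695 + 27340\right) \left(- \frac{1}{1201}\right) = 1089035 \left(- \frac{1}{1201}\right) = - \frac{1089035}{1201}$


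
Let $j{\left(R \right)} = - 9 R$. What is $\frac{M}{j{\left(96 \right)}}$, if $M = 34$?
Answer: $- \frac{17}{432} \approx -0.039352$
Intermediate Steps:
$\frac{M}{j{\left(96 \right)}} = \frac{34}{\left(-9\right) 96} = \frac{34}{-864} = 34 \left(- \frac{1}{864}\right) = - \frac{17}{432}$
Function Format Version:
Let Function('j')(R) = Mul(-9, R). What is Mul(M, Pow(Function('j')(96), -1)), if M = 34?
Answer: Rational(-17, 432) ≈ -0.039352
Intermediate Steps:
Mul(M, Pow(Function('j')(96), -1)) = Mul(34, Pow(Mul(-9, 96), -1)) = Mul(34, Pow(-864, -1)) = Mul(34, Rational(-1, 864)) = Rational(-17, 432)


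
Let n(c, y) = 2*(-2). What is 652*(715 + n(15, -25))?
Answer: 463572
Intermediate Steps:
n(c, y) = -4
652*(715 + n(15, -25)) = 652*(715 - 4) = 652*711 = 463572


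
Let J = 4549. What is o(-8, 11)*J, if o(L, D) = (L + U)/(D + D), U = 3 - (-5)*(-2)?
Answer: -68235/22 ≈ -3101.6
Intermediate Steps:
U = -7 (U = 3 - 1*10 = 3 - 10 = -7)
o(L, D) = (-7 + L)/(2*D) (o(L, D) = (L - 7)/(D + D) = (-7 + L)/((2*D)) = (-7 + L)*(1/(2*D)) = (-7 + L)/(2*D))
o(-8, 11)*J = ((½)*(-7 - 8)/11)*4549 = ((½)*(1/11)*(-15))*4549 = -15/22*4549 = -68235/22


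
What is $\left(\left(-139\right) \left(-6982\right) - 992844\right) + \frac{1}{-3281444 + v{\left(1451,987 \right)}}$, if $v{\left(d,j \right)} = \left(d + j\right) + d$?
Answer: $- \frac{73240244031}{3277555} \approx -22346.0$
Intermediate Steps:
$v{\left(d,j \right)} = j + 2 d$
$\left(\left(-139\right) \left(-6982\right) - 992844\right) + \frac{1}{-3281444 + v{\left(1451,987 \right)}} = \left(\left(-139\right) \left(-6982\right) - 992844\right) + \frac{1}{-3281444 + \left(987 + 2 \cdot 1451\right)} = \left(970498 - 992844\right) + \frac{1}{-3281444 + \left(987 + 2902\right)} = -22346 + \frac{1}{-3281444 + 3889} = -22346 + \frac{1}{-3277555} = -22346 - \frac{1}{3277555} = - \frac{73240244031}{3277555}$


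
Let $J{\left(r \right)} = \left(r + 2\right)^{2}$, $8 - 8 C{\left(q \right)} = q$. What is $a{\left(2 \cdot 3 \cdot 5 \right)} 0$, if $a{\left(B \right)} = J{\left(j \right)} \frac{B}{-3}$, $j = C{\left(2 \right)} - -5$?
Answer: $0$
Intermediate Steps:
$C{\left(q \right)} = 1 - \frac{q}{8}$
$j = \frac{23}{4}$ ($j = \left(1 - \frac{1}{4}\right) - -5 = \left(1 - \frac{1}{4}\right) + 5 = \frac{3}{4} + 5 = \frac{23}{4} \approx 5.75$)
$J{\left(r \right)} = \left(2 + r\right)^{2}$
$a{\left(B \right)} = - \frac{961 B}{48}$ ($a{\left(B \right)} = \left(2 + \frac{23}{4}\right)^{2} \frac{B}{-3} = \left(\frac{31}{4}\right)^{2} B \left(- \frac{1}{3}\right) = \frac{961 \left(- \frac{B}{3}\right)}{16} = - \frac{961 B}{48}$)
$a{\left(2 \cdot 3 \cdot 5 \right)} 0 = - \frac{961 \cdot 2 \cdot 3 \cdot 5}{48} \cdot 0 = - \frac{961 \cdot 6 \cdot 5}{48} \cdot 0 = \left(- \frac{961}{48}\right) 30 \cdot 0 = \left(- \frac{4805}{8}\right) 0 = 0$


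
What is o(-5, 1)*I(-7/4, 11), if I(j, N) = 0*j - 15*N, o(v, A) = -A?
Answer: 165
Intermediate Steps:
I(j, N) = -15*N (I(j, N) = 0 - 15*N = -15*N)
o(-5, 1)*I(-7/4, 11) = (-1*1)*(-15*11) = -1*(-165) = 165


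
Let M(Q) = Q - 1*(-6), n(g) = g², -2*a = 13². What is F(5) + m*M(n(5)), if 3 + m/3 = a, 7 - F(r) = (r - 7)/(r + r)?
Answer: -81303/10 ≈ -8130.3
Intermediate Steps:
a = -169/2 (a = -½*13² = -½*169 = -169/2 ≈ -84.500)
M(Q) = 6 + Q (M(Q) = Q + 6 = 6 + Q)
F(r) = 7 - (-7 + r)/(2*r) (F(r) = 7 - (r - 7)/(r + r) = 7 - (-7 + r)/(2*r))
m = -525/2 (m = -9 + 3*(-169/2) = -9 - 507/2 = -525/2 ≈ -262.50)
F(5) + m*M(n(5)) = (½)*(7 + 13*5)/5 - 525*(6 + 5²)/2 = (½)*(⅕)*(7 + 65) - 525*(6 + 25)/2 = (½)*(⅕)*72 - 525/2*31 = 36/5 - 16275/2 = -81303/10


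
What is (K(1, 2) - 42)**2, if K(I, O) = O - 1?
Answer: 1681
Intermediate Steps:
K(I, O) = -1 + O
(K(1, 2) - 42)**2 = ((-1 + 2) - 42)**2 = (1 - 42)**2 = (-41)**2 = 1681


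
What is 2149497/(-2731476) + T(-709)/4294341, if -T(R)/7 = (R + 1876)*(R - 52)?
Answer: 861093909823/1303321041924 ≈ 0.66069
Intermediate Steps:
T(R) = -7*(-52 + R)*(1876 + R) (T(R) = -7*(R + 1876)*(R - 52) = -7*(1876 + R)*(-52 + R) = -7*(-52 + R)*(1876 + R))
2149497/(-2731476) + T(-709)/4294341 = 2149497/(-2731476) + (682864 - 12768*(-709) - 7*(-709)²)/4294341 = 2149497*(-1/2731476) + (682864 + 9052512 - 7*502681)*(1/4294341) = -716499/910492 + (682864 + 9052512 - 3518767)*(1/4294341) = -716499/910492 + 6216609*(1/4294341) = -716499/910492 + 2072203/1431447 = 861093909823/1303321041924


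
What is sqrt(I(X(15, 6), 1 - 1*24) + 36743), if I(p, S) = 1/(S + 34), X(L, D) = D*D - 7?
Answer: sqrt(4445914)/11 ≈ 191.68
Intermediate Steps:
X(L, D) = -7 + D**2 (X(L, D) = D**2 - 7 = -7 + D**2)
I(p, S) = 1/(34 + S)
sqrt(I(X(15, 6), 1 - 1*24) + 36743) = sqrt(1/(34 + (1 - 1*24)) + 36743) = sqrt(1/(34 + (1 - 24)) + 36743) = sqrt(1/(34 - 23) + 36743) = sqrt(1/11 + 36743) = sqrt(404174/11) = sqrt(4445914)/11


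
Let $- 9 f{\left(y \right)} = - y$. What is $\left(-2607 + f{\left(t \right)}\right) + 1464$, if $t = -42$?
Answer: $- \frac{3443}{3} \approx -1147.7$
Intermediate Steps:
$f{\left(y \right)} = \frac{y}{9}$ ($f{\left(y \right)} = - \frac{\left(-1\right) y}{9} = \frac{y}{9}$)
$\left(-2607 + f{\left(t \right)}\right) + 1464 = \left(-2607 + \frac{1}{9} \left(-42\right)\right) + 1464 = \left(-2607 - \frac{14}{3}\right) + 1464 = - \frac{7835}{3} + 1464 = - \frac{3443}{3}$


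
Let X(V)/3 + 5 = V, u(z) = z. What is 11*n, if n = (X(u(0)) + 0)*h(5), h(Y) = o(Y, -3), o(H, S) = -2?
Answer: 330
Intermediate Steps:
h(Y) = -2
X(V) = -15 + 3*V
n = 30 (n = ((-15 + 3*0) + 0)*(-2) = ((-15 + 0) + 0)*(-2) = (-15 + 0)*(-2) = -15*(-2) = 30)
11*n = 11*30 = 330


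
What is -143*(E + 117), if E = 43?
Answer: -22880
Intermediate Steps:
-143*(E + 117) = -143*(43 + 117) = -143*160 = -22880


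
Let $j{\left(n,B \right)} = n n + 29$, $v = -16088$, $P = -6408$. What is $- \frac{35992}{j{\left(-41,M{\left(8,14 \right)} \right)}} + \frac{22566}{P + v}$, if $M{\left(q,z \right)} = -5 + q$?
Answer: $- \frac{11161367}{506160} \approx -22.051$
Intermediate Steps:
$j{\left(n,B \right)} = 29 + n^{2}$ ($j{\left(n,B \right)} = n^{2} + 29 = 29 + n^{2}$)
$- \frac{35992}{j{\left(-41,M{\left(8,14 \right)} \right)}} + \frac{22566}{P + v} = - \frac{35992}{29 + \left(-41\right)^{2}} + \frac{22566}{-6408 - 16088} = - \frac{35992}{29 + 1681} + \frac{22566}{-22496} = - \frac{35992}{1710} + 22566 \left(- \frac{1}{22496}\right) = \left(-35992\right) \frac{1}{1710} - \frac{11283}{11248} = - \frac{17996}{855} - \frac{11283}{11248} = - \frac{11161367}{506160}$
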